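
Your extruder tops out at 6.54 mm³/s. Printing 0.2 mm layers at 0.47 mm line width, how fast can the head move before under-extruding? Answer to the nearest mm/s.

70 mm/s

Bead cross-section: 0.2 × 0.47 → 0.094 mm².
Max speed = 6.54 / 0.094 = 69.57 ≈ 70 mm/s.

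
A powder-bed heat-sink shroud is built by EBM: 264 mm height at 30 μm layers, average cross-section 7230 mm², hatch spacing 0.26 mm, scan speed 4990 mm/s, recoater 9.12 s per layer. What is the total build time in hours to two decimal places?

35.92 hours

Layers = ⌈264/0.03⌉ = 8800.
Hatch length per layer = 7230 / 0.26 = 27807.7 mm.
Per-layer scan time = 27807.7 / 4990, so 5.5727 s.
Layer cycle = 5.5727 + 9.12, so 14.6927 s.
Total: 8800 × 14.6927 s = 129295.76 s → 35.92 hours.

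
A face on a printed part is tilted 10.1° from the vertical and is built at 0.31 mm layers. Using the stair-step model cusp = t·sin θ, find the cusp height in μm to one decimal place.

54.4 μm

sin(10.1°) = 0.1754, so cusp = 0.31 × 0.1754 = 0.054374 mm → 54.4 μm.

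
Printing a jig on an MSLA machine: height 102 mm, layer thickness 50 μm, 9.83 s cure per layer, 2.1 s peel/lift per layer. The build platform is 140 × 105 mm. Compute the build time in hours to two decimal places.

6.76 hours

Layers = ⌈102/0.05⌉ = 2040.
Cycle time = 9.83 + 2.1, so 11.93 s.
Total = 2040 × 11.93 = 24337.2 s = 6.76 hours.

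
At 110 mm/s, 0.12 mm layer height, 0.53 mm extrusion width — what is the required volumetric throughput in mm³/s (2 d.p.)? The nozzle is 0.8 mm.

Extrusion cross-section: 0.12 × 0.53 → 0.0636 mm².
Volumetric flow = 110 × 0.0636 = 7.00 mm³/s.

7.00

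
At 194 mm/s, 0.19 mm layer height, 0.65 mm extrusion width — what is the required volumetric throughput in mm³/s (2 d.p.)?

Bead cross-section = 0.19 × 0.65, so 0.1235 mm².
Volumetric flow = 194 × 0.1235 = 23.96 mm³/s.

23.96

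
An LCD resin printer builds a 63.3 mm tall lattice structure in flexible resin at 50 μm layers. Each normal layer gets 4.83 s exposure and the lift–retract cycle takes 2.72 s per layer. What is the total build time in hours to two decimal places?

Number of layers: 63.3 / 0.05 → 1266 (rounded up).
Per-layer time = 4.83 + 2.72 = 7.55 s.
Total = 1266 × 7.55 = 9558.3 s = 2.66 hours.

2.66 hours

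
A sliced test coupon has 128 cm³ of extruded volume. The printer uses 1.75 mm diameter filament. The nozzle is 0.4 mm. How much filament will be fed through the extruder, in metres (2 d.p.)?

53.22 m

Cross-section of 1.75 mm filament: π·(1.75/2)² = 2.4053 mm².
Length = 128 cm³ / 2.4053 mm² = 128000 / 2.4053 = 53215.82 mm = 53.22 m.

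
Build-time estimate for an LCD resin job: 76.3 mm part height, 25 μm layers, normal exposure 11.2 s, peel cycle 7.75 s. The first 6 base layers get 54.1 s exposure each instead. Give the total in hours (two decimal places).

Number of layers: 76.3 / 0.025 → 3052 (rounded up).
Bottom layers = 6 × (54.1 + 7.75) = 371.1 s.
Remaining layers = 3046 × (11.2 + 7.75) = 57721.7 s.
Total = 371.1 + 57721.7 = 58092.8 s = 16.14 hours.

16.14 hours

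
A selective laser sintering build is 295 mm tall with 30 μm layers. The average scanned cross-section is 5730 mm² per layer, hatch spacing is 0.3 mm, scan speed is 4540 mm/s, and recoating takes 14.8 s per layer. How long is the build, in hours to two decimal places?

Layer count = ceil(295 / 0.03) = 9834.
Per-layer scan distance = 5730 / 0.3 = 19100 mm.
Scan time per layer = 19100 / 4540, so 4.207 s.
Time per layer: 4.207 + 14.8 → 19.007 s.
9834 layers × 19.007 s/layer = 186914.838 s, i.e. 51.92 hours.

51.92 hours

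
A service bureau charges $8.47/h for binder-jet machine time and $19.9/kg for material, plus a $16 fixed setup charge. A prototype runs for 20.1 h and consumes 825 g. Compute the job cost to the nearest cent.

$202.66

Machine cost: 8.47 × 20.1 → $170.247.
Material cost: 19.9 × 825/1000 → $16.4175.
Adding setup: 170.247 + 16.4175 + 16 → 202.6645 ≈ $202.66.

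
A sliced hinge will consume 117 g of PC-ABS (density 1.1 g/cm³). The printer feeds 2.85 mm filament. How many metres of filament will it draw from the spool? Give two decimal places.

Volume = 117 g / 1.1 g·cm⁻³ = 106.3636 cm³ = 106363.6 mm³.
Filament cross-section = π × (2.85/2)² = 6.3794 mm².
L = V/A = 106363.6/6.3794 = 16672.98 mm → 16.67 m.

16.67 m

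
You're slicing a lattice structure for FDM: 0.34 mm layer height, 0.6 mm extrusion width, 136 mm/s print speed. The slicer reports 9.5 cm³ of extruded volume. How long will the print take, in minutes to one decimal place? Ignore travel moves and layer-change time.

Extrusion cross-section: 0.34 × 0.6 → 0.204 mm².
Total extruded path = 9500/0.204 = 46568.6 mm.
Extrusion time = 46568.6 / 136, so 342.4 s.
In the requested units: 342.4 s = 5.7 minutes.

5.7 minutes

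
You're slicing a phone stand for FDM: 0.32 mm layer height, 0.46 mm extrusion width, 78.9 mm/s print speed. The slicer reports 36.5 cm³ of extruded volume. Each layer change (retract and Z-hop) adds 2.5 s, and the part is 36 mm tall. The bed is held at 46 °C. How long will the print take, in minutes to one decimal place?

Bead cross-section = 0.32 × 0.46 = 0.1472 mm².
Path length: 36500 mm³ / 0.1472 mm² → 247962 mm.
Time extruding: 247962 / 78.9 → 3142.7 s.
Layers = ⌈36/0.32⌉ = 113.
Non-print overhead = 113 × 2.5 = 282.5 s.
Altogether 3142.7 + 282.5 = 3425.2 s, i.e. 57.1 minutes.

57.1 minutes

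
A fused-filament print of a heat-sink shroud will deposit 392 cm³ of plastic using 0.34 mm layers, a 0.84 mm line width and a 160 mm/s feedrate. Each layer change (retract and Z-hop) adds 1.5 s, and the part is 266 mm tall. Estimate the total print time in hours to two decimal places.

2.71 hours

Bead cross-section = 0.34 × 0.84 = 0.2856 mm².
Toolpath length = 392 cm³ / 0.2856 mm² = 392000 / 0.2856 = 1372549 mm.
Time extruding = 1372549 / 160, so 8578.4 s.
Layers = ⌈266/0.34⌉ = 783.
Non-print overhead = 783 × 1.5 = 1174.5 s.
Altogether 8578.4 + 1174.5 = 9752.9 s, i.e. 2.71 hours.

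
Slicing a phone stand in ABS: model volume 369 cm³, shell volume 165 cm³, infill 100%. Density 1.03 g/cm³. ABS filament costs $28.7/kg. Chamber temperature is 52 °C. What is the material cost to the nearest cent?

Interior volume = 369 − 165 = 204 cm³.
Infill volume = 1.00 × 204 = 204 cm³.
Total printed volume: 165 + 204 → 369 cm³.
Mass = 369 × 1.03 = 380.07 g.
Cost = 380.07 g / 1000 × $28.7/kg = $10.91.

$10.91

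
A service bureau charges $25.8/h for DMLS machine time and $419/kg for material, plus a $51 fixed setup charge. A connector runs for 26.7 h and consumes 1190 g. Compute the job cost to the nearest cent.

Machine-time cost: 25.8 × 26.7 → $688.86.
Material charge = 419 × 1190/1000, so $498.61.
Total = 688.86 + 498.61 + 51 = $1238.47.

$1238.47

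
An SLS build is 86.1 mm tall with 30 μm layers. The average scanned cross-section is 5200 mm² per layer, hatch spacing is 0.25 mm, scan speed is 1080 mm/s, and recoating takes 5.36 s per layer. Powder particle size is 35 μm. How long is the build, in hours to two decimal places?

19.63 hours

Layer count = ceil(86.1 / 0.03) = 2870.
Hatch length per layer = 5200 / 0.25 = 20800 mm.
Scan time per layer: 20800 / 1080 → 19.2593 s.
Layer cycle = 19.2593 + 5.36 = 24.6193 s.
2870 layers × 24.6193 s/layer = 70657.391 s, i.e. 19.63 hours.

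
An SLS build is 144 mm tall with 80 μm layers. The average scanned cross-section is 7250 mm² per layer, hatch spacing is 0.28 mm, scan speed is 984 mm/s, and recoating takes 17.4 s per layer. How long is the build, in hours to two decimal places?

21.86 hours

Number of layers: 144 / 0.08 → 1800 (rounded up).
Hatch length per layer: 7250 / 0.28 → 25892.9 mm.
Scan time per layer = 25892.9 / 984 = 26.3139 s.
Per-layer time = 26.3139 + 17.4 = 43.7139 s.
Build time = 1800 × 43.7139 = 78685.02 s = 21.86 hours.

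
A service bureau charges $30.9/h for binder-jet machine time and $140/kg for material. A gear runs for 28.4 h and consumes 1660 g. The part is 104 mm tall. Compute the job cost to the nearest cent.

Time charge = 30.9 × 28.4, so $877.56.
Feedstock cost: 140 × 1660/1000 → $232.40.
Total = 877.56 + 232.40 = $1109.96.

$1109.96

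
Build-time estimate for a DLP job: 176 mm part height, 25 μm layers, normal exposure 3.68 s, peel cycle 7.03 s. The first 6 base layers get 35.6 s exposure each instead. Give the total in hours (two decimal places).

21.00 hours

Layers = ⌈176/0.025⌉ = 7040.
Bottom layers: 6 × (35.6 + 7.03) → 255.78 s.
Normal layers: 7034 × (3.68 + 7.03) → 75334.14 s.
Sum: 255.78 + 75334.14 = 75589.92 s → 21.00 hours.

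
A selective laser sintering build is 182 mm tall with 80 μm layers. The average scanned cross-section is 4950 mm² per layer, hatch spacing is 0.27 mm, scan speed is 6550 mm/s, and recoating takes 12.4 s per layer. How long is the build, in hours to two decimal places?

9.60 hours

Number of layers: 182 / 0.08 → 2275 (rounded up).
Scan path per layer: 4950 / 0.27 → 18333.3 mm.
Laser time per layer = 18333.3 / 6550, so 2.799 s.
Per-layer time = 2.799 + 12.4, so 15.199 s.
2275 layers × 15.199 s/layer = 34577.725 s, i.e. 9.60 hours.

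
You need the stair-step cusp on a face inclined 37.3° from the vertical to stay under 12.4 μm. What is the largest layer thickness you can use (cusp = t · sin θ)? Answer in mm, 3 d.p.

0.020 mm

sin(37.3°) = 0.6060; t_max = 0.0124/0.6060 = 0.020 mm.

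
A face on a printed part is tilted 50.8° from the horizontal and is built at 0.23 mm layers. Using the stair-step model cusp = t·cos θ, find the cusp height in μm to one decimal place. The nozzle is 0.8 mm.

cos(50.8°) = 0.6320, so cusp = 0.23 × 0.6320 = 0.14536 mm → 145.4 μm.

145.4 μm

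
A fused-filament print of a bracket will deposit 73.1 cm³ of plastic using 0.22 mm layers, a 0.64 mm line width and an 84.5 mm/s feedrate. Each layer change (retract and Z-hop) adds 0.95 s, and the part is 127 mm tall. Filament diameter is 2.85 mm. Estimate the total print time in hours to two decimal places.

1.86 hours

Bead cross-section = 0.22 × 0.64, so 0.1408 mm².
Total extruded path = 73100/0.1408 = 519176.1 mm.
Print-move time: 519176.1 / 84.5 → 6144.1 s.
Layers = ⌈127/0.22⌉ = 578.
Non-print overhead = 578 × 0.95 = 549.1 s.
Total = 6144.1 + 549.1 = 6693.2 s = 1.86 hours.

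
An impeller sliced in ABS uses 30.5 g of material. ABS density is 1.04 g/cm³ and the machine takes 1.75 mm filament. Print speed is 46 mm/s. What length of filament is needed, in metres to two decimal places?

Extruded volume: 30.5/1.04 = 29.3269 cm³ (29326.9 mm³).
Filament cross-section = π × (1.75/2)² = 2.4053 mm².
Length = 29326.9 / 2.4053 = 12192.62 mm = 12.19 m.

12.19 m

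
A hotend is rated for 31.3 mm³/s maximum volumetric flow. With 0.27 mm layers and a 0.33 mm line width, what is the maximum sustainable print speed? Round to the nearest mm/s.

351 mm/s

Bead cross-section: 0.27 × 0.33 → 0.0891 mm².
v_max = Q/A = 31.3/0.0891 = 351.29 mm/s → 351 mm/s.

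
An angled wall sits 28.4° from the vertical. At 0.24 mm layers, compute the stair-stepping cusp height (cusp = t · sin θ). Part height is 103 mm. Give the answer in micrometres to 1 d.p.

sin(28.4°) = 0.4756, so cusp = 0.24 × 0.4756 = 0.114144 mm → 114.1 μm.

114.1 μm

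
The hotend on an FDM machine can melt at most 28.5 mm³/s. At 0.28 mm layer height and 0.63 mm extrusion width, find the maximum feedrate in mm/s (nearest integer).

Extrusion cross-section: 0.28 × 0.63 → 0.1764 mm².
Max speed = 28.5 / 0.1764 = 161.56 ≈ 162 mm/s.

162 mm/s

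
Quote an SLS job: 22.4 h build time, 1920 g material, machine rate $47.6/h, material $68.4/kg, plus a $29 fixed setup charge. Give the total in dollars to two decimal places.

Machine-time cost = 47.6 × 22.4, so $1066.24.
Feedstock cost: 68.4 × 1920/1000 → $131.328.
Adding setup: 1066.24 + 131.328 + 29 → 1226.568 ≈ $1226.57.

$1226.57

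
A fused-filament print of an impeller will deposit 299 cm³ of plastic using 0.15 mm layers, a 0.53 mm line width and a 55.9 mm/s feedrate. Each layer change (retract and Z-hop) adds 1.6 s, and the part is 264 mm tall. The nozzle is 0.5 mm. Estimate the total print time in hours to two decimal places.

19.47 hours

Extrusion cross-section = 0.15 × 0.53 = 0.0795 mm².
Total extruded path = 299000/0.0795 = 3761006.3 mm.
Print-move time: 3761006.3 / 55.9 → 67281 s.
Number of layers: 264 / 0.15 → 1760 (rounded up).
Z-hop total: 1760 × 1.6 → 2816 s.
Total = 67281 + 2816 = 70097 s = 19.47 hours.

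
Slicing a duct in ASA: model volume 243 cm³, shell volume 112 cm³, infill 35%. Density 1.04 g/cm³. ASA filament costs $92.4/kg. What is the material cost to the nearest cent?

$15.17

Interior volume = 243 − 112, so 131 cm³.
Infill volume = 0.35 × 131, so 45.85 cm³.
Total extruded = 112 + 45.85 = 157.85 cm³.
Mass: 157.85 × 1.04 → 164.164 g.
At $92.4/kg: 164.164/1000 × 92.4 = $15.17.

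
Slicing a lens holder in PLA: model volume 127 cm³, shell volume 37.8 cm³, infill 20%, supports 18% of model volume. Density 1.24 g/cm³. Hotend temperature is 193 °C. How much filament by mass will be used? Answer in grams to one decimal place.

97.3 g

Infill region: 127 − 37.8 → 89.2 cm³.
Infill volume: 0.20 × 89.2 → 17.84 cm³.
Support = 0.18 × 127, so 22.86 cm³.
Total extruded = 37.8 + 17.84 + 22.86, so 78.5 cm³.
Mass = 78.5 × 1.24 = 97.34 g.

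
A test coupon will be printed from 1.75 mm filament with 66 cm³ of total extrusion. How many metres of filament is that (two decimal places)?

27.44 m

Filament cross-section = π × (1.75/2)² = 2.4053 mm².
L = 66000 mm³ / 2.4053 mm² = 27439.4 mm, i.e. 27.44 m.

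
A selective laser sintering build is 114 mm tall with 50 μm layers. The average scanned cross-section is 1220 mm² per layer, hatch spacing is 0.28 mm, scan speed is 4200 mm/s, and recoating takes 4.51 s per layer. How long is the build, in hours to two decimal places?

3.51 hours

Layer count = ceil(114 / 0.05) = 2280.
Hatch length per layer = 1220 / 0.28, so 4357.1 mm.
Per-layer scan time: 4357.1 / 4200 → 1.0374 s.
Per-layer time: 1.0374 + 4.51 → 5.5474 s.
2280 layers × 5.5474 s/layer = 12648.072 s, i.e. 3.51 hours.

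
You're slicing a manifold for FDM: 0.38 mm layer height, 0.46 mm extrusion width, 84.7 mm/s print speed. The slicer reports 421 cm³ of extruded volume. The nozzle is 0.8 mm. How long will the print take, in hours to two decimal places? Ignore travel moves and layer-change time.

Bead cross-section = 0.38 × 0.46, so 0.1748 mm².
Toolpath length = 421 cm³ / 0.1748 mm² = 421000 / 0.1748 = 2408466.8 mm.
Extrusion time = 2408466.8 / 84.7, so 28435.3 s.
That's 28435.3 s → 7.90 hours.

7.90 hours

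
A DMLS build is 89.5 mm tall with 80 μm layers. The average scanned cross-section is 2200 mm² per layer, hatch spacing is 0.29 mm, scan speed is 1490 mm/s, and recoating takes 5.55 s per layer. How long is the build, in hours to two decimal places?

3.31 hours

Layers = ⌈89.5/0.08⌉ = 1119.
Hatch length per layer: 2200 / 0.29 → 7586.2 mm.
Per-layer scan time: 7586.2 / 1490 → 5.0914 s.
Per-layer time: 5.0914 + 5.55 → 10.6414 s.
Build time = 1119 × 10.6414 = 11907.7266 s = 3.31 hours.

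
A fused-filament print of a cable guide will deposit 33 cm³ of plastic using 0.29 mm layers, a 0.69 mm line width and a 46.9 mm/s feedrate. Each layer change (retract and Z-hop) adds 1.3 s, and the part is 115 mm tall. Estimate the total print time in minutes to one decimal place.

Bead cross-section = 0.29 × 0.69 = 0.2001 mm².
Total extruded path = 33000/0.2001 = 164917.5 mm.
Print-move time = 164917.5 / 46.9 = 3516.4 s.
Number of layers: 115 / 0.29 → 397 (rounded up).
Non-print overhead = 397 × 1.3, so 516.1 s.
Altogether 3516.4 + 516.1 = 4032.5 s, i.e. 67.2 minutes.

67.2 minutes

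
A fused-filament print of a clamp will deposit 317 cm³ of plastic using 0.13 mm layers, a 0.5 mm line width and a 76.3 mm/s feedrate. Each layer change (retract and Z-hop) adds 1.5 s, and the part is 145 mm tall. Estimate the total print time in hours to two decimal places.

18.22 hours

Extrusion cross-section = 0.13 × 0.5, so 0.065 mm².
Path length: 317000 mm³ / 0.065 mm² → 4876923.1 mm.
Time extruding = 4876923.1 / 76.3, so 63917.7 s.
Layer count = ceil(145 / 0.13) = 1116.
Layer-change overhead = 1116 × 1.5, so 1674 s.
Altogether 63917.7 + 1674 = 65591.7 s, i.e. 18.22 hours.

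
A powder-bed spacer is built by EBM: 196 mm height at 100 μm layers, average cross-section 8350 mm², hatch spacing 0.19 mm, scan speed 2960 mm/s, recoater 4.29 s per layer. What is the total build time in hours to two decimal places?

Layer count = ceil(196 / 0.1) = 1960.
Per-layer scan distance: 8350 / 0.19 → 43947.4 mm.
Scan time per layer = 43947.4 / 2960, so 14.8471 s.
Per-layer time = 14.8471 + 4.29, so 19.1371 s.
Build time = 1960 × 19.1371 = 37508.716 s = 10.42 hours.

10.42 hours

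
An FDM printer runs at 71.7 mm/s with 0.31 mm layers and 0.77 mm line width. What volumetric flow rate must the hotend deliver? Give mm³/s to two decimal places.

17.11

Extrusion cross-section = 0.31 × 0.77 = 0.2387 mm².
Volumetric flow = 71.7 × 0.2387 = 17.11 mm³/s.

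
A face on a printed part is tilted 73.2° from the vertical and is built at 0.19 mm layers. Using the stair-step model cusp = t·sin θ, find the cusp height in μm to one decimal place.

sin(73.2°) = 0.9573, so cusp = 0.19 × 0.9573 = 0.181887 mm → 181.9 μm.

181.9 μm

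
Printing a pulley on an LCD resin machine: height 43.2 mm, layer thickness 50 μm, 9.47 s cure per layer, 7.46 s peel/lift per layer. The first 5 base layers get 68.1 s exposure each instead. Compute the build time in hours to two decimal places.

Layers = ⌈43.2/0.05⌉ = 864.
Burn-in layers = 5 × (68.1 + 7.46) = 377.8 s.
Remaining layers = 859 × (9.47 + 7.46) = 14542.87 s.
Sum: 377.8 + 14542.87 = 14920.67 s → 4.14 hours.

4.14 hours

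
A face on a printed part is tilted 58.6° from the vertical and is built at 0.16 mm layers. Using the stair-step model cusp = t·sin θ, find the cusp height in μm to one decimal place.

136.6 μm

h_c = t·sin θ = 0.16 × 0.8536 = 0.136576 mm (136.6 μm).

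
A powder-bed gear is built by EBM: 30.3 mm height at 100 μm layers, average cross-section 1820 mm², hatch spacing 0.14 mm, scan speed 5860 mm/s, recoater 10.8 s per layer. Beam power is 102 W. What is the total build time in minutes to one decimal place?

Layer count = ceil(30.3 / 0.1) = 303.
Hatch length per layer = 1820 / 0.14, so 13000 mm.
Per-layer scan time = 13000 / 5860 = 2.2184 s.
Layer cycle = 2.2184 + 10.8 = 13.0184 s.
Build time = 303 × 13.0184 = 3944.5752 s = 65.7 minutes.

65.7 minutes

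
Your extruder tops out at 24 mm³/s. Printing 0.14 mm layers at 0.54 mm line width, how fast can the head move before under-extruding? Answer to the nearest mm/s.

Bead cross-section: 0.14 × 0.54 → 0.0756 mm².
v_max = Q/A = 24/0.0756 = 317.46 mm/s → 317 mm/s.

317 mm/s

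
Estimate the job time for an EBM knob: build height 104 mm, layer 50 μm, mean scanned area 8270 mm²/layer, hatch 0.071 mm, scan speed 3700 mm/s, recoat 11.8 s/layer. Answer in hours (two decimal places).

Number of layers: 104 / 0.05 → 2080 (rounded up).
Scan path per layer = 8270 / 0.071, so 116478.9 mm.
Per-layer scan time: 116478.9 / 3700 → 31.4808 s.
Per-layer time: 31.4808 + 11.8 → 43.2808 s.
2080 layers × 43.2808 s/layer = 90024.064 s, i.e. 25.01 hours.

25.01 hours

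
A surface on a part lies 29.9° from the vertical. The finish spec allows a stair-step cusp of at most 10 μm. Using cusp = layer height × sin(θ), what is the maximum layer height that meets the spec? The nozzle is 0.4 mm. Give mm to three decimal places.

0.020 mm

t = h_c / sin θ = 0.01 / 0.4985 = 0.020 mm.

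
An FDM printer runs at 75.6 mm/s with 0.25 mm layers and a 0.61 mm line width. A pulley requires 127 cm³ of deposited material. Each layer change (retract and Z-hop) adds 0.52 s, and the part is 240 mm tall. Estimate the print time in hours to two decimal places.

Bead cross-section = 0.25 × 0.61 = 0.1525 mm².
Total extruded path = 127000/0.1525 = 832786.9 mm.
Extrusion time: 832786.9 / 75.6 → 11015.7 s.
Layer count = ceil(240 / 0.25) = 960.
Z-hop total = 960 × 0.52, so 499.2 s.
Altogether 11015.7 + 499.2 = 11514.9 s, i.e. 3.20 hours.

3.20 hours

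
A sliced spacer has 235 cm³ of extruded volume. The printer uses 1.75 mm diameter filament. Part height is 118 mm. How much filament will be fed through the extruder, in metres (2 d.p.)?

Cross-section of 1.75 mm filament: π·(1.75/2)² = 2.4053 mm².
Length = 235 cm³ / 2.4053 mm² = 235000 / 2.4053 = 97700.91 mm = 97.70 m.

97.70 m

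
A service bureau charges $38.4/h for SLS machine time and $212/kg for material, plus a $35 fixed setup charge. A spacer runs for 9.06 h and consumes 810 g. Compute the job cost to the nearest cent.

$554.62

Machine cost = 38.4 × 9.06 = $347.904.
Material cost: 212 × 810/1000 → $171.72.
Total = 347.904 + 171.72 + 35 = 554.624 ≈ $554.62.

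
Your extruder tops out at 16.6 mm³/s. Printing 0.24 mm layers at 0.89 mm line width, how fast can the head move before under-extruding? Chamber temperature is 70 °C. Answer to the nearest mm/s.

78 mm/s

A = 0.24 × 0.89 = 0.2136 mm².
Max speed = 16.6 / 0.2136 = 77.72 ≈ 78 mm/s.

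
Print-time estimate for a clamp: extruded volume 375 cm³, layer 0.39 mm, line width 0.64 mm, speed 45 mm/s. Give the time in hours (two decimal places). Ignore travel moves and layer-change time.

9.27 hours

Bead cross-section: 0.39 × 0.64 → 0.2496 mm².
Toolpath length = 375 cm³ / 0.2496 mm² = 375000 / 0.2496 = 1502403.8 mm.
Extrusion time: 1502403.8 / 45 → 33386.8 s.
33386.8 s = 9.27 hours.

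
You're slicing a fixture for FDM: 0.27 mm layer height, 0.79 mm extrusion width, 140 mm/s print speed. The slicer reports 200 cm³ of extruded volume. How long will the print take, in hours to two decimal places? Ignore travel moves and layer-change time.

1.86 hours

Line area = 0.27 × 0.79, so 0.2133 mm².
Path length: 200000 mm³ / 0.2133 mm² → 937646.5 mm.
Print-move time = 937646.5 / 140, so 6697.5 s.
That's 6697.5 s → 1.86 hours.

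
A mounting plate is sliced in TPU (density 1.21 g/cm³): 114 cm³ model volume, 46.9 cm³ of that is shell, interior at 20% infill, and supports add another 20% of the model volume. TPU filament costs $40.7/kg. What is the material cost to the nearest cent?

Volume inside the shell = 114 − 46.9 = 67.1 cm³.
Infill deposited: 0.20 × 67.1 → 13.42 cm³.
Support: 0.20 × 114 → 22.8 cm³.
Deposited volume: 46.9 + 13.42 + 22.8 → 83.12 cm³.
Mass: 83.12 × 1.21 → 100.5752 g.
At $40.7/kg: 100.5752/1000 × 40.7 = $4.09.

$4.09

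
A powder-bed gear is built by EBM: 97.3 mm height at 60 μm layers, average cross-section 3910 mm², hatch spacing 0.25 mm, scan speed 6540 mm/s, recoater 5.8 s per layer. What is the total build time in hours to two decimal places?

Layer count = ceil(97.3 / 0.06) = 1622.
Scan path per layer: 3910 / 0.25 → 15640 mm.
Beam time per layer: 15640 / 6540 → 2.3914 s.
Layer cycle = 2.3914 + 5.8, so 8.1914 s.
1622 layers × 8.1914 s/layer = 13286.4508 s, i.e. 3.69 hours.

3.69 hours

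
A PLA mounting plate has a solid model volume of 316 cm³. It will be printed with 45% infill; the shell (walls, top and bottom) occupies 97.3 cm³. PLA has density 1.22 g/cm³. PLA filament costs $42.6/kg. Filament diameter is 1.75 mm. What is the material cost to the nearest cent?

$10.17

Volume inside the shell = 316 − 97.3 = 218.7 cm³.
Infill volume = 0.45 × 218.7 = 98.415 cm³.
Deposited volume: 97.3 + 98.415 → 195.715 cm³.
Mass: 195.715 × 1.22 → 238.7723 g.
Cost = 238.7723 g / 1000 × $42.6/kg = $10.17.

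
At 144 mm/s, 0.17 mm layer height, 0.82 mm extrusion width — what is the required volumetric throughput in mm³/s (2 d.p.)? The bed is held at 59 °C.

A = 0.17 × 0.82, so 0.1394 mm².
Q = v·A = 144 × 0.1394 = 20.07 mm³/s.

20.07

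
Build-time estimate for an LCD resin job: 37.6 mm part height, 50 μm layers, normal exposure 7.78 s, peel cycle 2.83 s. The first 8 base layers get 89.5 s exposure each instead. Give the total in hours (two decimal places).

2.40 hours

Layer count = ceil(37.6 / 0.05) = 752.
Bottom layers = 8 × (89.5 + 2.83) = 738.64 s.
Normal layers = 744 × (7.78 + 2.83) = 7893.84 s.
Total = 738.64 + 7893.84 = 8632.48 s = 2.40 hours.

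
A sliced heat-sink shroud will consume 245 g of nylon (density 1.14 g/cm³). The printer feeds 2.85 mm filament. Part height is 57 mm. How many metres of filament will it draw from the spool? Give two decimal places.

33.69 m

Extruded volume: 245/1.14 = 214.9123 cm³ (214912.3 mm³).
Filament cross-section = π × (2.85/2)² = 6.3794 mm².
L = V/A = 214912.3/6.3794 = 33688.48 mm → 33.69 m.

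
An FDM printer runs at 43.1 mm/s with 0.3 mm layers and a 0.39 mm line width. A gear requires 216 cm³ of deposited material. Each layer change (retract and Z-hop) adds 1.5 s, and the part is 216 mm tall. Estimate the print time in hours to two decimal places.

Extrusion cross-section: 0.3 × 0.39 → 0.117 mm².
Path length: 216000 mm³ / 0.117 mm² → 1846153.8 mm.
Time extruding = 1846153.8 / 43.1, so 42834.2 s.
Layers = ⌈216/0.3⌉ = 720.
Layer-change overhead = 720 × 1.5 = 1080 s.
Total = 42834.2 + 1080 = 43914.2 s = 12.20 hours.

12.20 hours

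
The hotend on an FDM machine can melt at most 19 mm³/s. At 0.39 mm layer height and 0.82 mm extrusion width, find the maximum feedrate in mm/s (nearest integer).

A = 0.39 × 0.82, so 0.3198 mm².
v_max = Q/A = 19/0.3198 = 59.41 mm/s → 59 mm/s.

59 mm/s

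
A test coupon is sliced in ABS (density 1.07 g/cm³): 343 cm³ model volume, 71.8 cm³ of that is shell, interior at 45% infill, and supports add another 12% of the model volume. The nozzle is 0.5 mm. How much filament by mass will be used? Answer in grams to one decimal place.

251.5 g

Interior volume = 343 − 71.8 = 271.2 cm³.
Infill deposited: 0.45 × 271.2 → 122.04 cm³.
Support = 0.12 × 343, so 41.16 cm³.
Deposited volume = 71.8 + 122.04 + 41.16, so 235 cm³.
Mass = 235 × 1.07 = 251.45 g.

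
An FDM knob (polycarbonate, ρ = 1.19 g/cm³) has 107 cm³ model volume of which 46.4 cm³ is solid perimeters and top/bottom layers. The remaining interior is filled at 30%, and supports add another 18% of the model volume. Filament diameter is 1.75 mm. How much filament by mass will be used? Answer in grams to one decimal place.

99.8 g

Volume inside the shell = 107 − 46.4 = 60.6 cm³.
Deposited infill = 0.30 × 60.6, so 18.18 cm³.
Support: 0.18 × 107 → 19.26 cm³.
Total printed volume = 46.4 + 18.18 + 19.26, so 83.84 cm³.
Mass = 83.84 × 1.19 = 99.7696 g.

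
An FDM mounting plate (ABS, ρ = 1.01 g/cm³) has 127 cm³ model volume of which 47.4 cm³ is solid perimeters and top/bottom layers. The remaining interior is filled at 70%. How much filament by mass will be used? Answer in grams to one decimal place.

Interior volume = 127 − 47.4 = 79.6 cm³.
Infill deposited: 0.70 × 79.6 → 55.72 cm³.
Deposited volume = 47.4 + 55.72 = 103.12 cm³.
Mass = 103.12 × 1.01 = 104.1512 g.

104.2 g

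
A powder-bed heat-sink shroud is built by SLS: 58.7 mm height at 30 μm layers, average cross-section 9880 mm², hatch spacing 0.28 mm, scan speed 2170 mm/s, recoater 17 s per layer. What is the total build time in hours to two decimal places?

18.08 hours

Layer count = ceil(58.7 / 0.03) = 1957.
Scan path per layer: 9880 / 0.28 → 35285.7 mm.
Scan time per layer = 35285.7 / 2170, so 16.2607 s.
Layer cycle: 16.2607 + 17 → 33.2607 s.
1957 layers × 33.2607 s/layer = 65091.1899 s, i.e. 18.08 hours.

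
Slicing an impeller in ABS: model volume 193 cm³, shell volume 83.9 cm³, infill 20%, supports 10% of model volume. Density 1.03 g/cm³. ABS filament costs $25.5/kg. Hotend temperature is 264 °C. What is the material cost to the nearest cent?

Volume inside the shell: 193 − 83.9 → 109.1 cm³.
Infill deposited: 0.20 × 109.1 → 21.82 cm³.
Support = 0.10 × 193, so 19.3 cm³.
Deposited volume = 83.9 + 21.82 + 19.3, so 125.02 cm³.
Mass = 125.02 × 1.03, so 128.7706 g.
At $25.5/kg: 128.7706/1000 × 25.5 = $3.28.

$3.28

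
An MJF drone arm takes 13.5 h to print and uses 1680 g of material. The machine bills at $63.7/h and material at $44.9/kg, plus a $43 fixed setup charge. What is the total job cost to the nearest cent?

$978.38

Machine-time cost = 63.7 × 13.5 = $859.95.
Material cost: 44.9 × 1680/1000 → $75.432.
Adding setup: 859.95 + 75.432 + 43 → 978.382 ≈ $978.38.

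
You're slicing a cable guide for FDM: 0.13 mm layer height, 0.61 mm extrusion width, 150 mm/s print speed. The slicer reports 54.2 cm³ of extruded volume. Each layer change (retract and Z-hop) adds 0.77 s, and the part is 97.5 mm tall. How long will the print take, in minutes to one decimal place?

85.6 minutes

Extrusion cross-section = 0.13 × 0.61 = 0.0793 mm².
Toolpath length = 54.2 cm³ / 0.0793 mm² = 54200 / 0.0793 = 683480.5 mm.
Print-move time = 683480.5 / 150, so 4556.5 s.
Layer count = ceil(97.5 / 0.13) = 750.
Non-print overhead = 750 × 0.77 = 577.5 s.
Altogether 4556.5 + 577.5 = 5134 s, i.e. 85.6 minutes.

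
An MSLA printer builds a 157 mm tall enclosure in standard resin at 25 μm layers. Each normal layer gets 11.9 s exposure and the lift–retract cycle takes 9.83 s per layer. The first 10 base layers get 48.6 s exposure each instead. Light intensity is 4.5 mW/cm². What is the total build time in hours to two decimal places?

Number of layers: 157 / 0.025 → 6280 (rounded up).
Burn-in layers: 10 × (48.6 + 9.83) → 584.3 s.
Regular layers: 6270 × (11.9 + 9.83) → 136247.1 s.
Total = 584.3 + 136247.1 = 136831.4 s = 38.01 hours.

38.01 hours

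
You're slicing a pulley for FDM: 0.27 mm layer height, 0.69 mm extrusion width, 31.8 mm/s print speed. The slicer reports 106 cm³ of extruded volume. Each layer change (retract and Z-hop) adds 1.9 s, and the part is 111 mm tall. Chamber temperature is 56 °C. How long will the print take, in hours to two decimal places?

5.19 hours

Line area = 0.27 × 0.69 = 0.1863 mm².
Toolpath length = 106 cm³ / 0.1863 mm² = 106000 / 0.1863 = 568974.8 mm.
Extrusion time = 568974.8 / 31.8 = 17892.3 s.
Layers = ⌈111/0.27⌉ = 412.
Layer-change overhead = 412 × 1.9, so 782.8 s.
Total = 17892.3 + 782.8 = 18675.1 s = 5.19 hours.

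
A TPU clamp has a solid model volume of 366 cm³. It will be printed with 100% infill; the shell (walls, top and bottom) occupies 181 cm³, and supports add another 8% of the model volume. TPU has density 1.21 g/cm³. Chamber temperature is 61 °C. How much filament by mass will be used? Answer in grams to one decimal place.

Volume inside the shell = 366 − 181, so 185 cm³.
Infill volume = 1.00 × 185, so 185 cm³.
Support: 0.08 × 366 → 29.28 cm³.
Total printed volume = 181 + 185 + 29.28 = 395.28 cm³.
Mass: 395.28 × 1.21 → 478.2888 g.

478.3 g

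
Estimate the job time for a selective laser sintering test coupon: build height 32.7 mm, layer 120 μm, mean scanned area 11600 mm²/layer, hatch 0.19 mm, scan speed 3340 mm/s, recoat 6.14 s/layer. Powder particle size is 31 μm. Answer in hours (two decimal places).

1.85 hours

Number of layers: 32.7 / 0.12 → 273 (rounded up).
Scan path per layer: 11600 / 0.19 → 61052.6 mm.
Per-layer scan time = 61052.6 / 3340 = 18.2792 s.
Time per layer: 18.2792 + 6.14 → 24.4192 s.
Build time = 273 × 24.4192 = 6666.4416 s = 1.85 hours.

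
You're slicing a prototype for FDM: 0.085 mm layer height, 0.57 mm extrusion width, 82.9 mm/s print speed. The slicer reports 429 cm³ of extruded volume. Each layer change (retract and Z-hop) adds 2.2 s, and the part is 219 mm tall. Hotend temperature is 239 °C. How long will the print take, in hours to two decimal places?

Bead cross-section = 0.085 × 0.57 = 0.04845 mm².
Path length: 429000 mm³ / 0.04845 mm² → 8854489.2 mm.
Print-move time: 8854489.2 / 82.9 → 106809.3 s.
Number of layers: 219 / 0.085 → 2577 (rounded up).
Layer-change overhead = 2577 × 2.2, so 5669.4 s.
Altogether 106809.3 + 5669.4 = 112478.7 s, i.e. 31.24 hours.

31.24 hours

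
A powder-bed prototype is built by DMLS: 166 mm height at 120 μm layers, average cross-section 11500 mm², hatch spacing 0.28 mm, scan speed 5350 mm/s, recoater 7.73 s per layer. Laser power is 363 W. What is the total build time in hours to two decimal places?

Layer count = ceil(166 / 0.12) = 1384.
Scan path per layer = 11500 / 0.28, so 41071.4 mm.
Per-layer scan time = 41071.4 / 5350 = 7.6769 s.
Layer cycle = 7.6769 + 7.73 = 15.4069 s.
1384 layers × 15.4069 s/layer = 21323.1496 s, i.e. 5.92 hours.

5.92 hours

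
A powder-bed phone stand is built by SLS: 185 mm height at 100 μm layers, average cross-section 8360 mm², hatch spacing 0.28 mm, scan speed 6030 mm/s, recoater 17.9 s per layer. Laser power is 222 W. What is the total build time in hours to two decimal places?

Number of layers: 185 / 0.1 → 1850 (rounded up).
Hatch length per layer = 8360 / 0.28 = 29857.1 mm.
Laser time per layer: 29857.1 / 6030 → 4.9514 s.
Per-layer time: 4.9514 + 17.9 → 22.8514 s.
Total: 1850 × 22.8514 s = 42275.09 s → 11.74 hours.

11.74 hours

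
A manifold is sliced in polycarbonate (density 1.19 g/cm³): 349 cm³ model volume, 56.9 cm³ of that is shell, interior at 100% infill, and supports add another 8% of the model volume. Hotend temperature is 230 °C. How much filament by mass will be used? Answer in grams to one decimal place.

448.5 g

Volume inside the shell = 349 − 56.9, so 292.1 cm³.
Infill deposited = 1.00 × 292.1 = 292.1 cm³.
Support = 0.08 × 349 = 27.92 cm³.
Total printed volume = 56.9 + 292.1 + 27.92 = 376.92 cm³.
Mass = 376.92 × 1.19, so 448.5348 g.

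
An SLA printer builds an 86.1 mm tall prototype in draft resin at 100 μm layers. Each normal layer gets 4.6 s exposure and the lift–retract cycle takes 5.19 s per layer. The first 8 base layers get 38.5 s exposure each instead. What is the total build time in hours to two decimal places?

Layers = ⌈86.1/0.1⌉ = 861.
Burn-in layers = 8 × (38.5 + 5.19), so 349.52 s.
Remaining layers = 853 × (4.6 + 5.19) = 8350.87 s.
Total = 349.52 + 8350.87 = 8700.39 s = 2.42 hours.

2.42 hours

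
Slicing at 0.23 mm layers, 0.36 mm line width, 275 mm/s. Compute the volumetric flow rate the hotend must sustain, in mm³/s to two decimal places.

22.77

Extrusion cross-section = 0.23 × 0.36 = 0.0828 mm².
Q = v·A = 275 × 0.0828 = 22.77 mm³/s.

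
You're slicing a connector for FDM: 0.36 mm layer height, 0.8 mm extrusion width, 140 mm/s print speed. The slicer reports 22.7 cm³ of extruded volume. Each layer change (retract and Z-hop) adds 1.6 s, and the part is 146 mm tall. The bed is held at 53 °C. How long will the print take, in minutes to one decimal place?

Extrusion cross-section = 0.36 × 0.8, so 0.288 mm².
Total extruded path = 22700/0.288 = 78819.4 mm.
Print-move time = 78819.4 / 140, so 563 s.
Number of layers: 146 / 0.36 → 406 (rounded up).
Non-print overhead = 406 × 1.6 = 649.6 s.
Altogether 563 + 649.6 = 1212.6 s, i.e. 20.2 minutes.

20.2 minutes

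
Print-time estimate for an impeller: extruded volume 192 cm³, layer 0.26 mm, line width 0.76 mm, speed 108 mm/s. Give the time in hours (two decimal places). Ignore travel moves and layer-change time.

2.50 hours

Line area = 0.26 × 0.76, so 0.1976 mm².
Toolpath length = 192 cm³ / 0.1976 mm² = 192000 / 0.1976 = 971659.9 mm.
Print-move time = 971659.9 / 108, so 8996.9 s.
Converting: 8996.9 s = 2.50 hours.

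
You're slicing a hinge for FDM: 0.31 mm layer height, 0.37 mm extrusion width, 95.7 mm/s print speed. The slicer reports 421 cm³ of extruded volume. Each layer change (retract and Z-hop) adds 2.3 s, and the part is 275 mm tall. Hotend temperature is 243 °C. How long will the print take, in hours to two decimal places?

Extrusion cross-section = 0.31 × 0.37 = 0.1147 mm².
Total extruded path = 421000/0.1147 = 3670444.6 mm.
Extrusion time = 3670444.6 / 95.7 = 38353.7 s.
Layer count = ceil(275 / 0.31) = 888.
Layer-change overhead: 888 × 2.3 → 2042.4 s.
Altogether 38353.7 + 2042.4 = 40396.1 s, i.e. 11.22 hours.

11.22 hours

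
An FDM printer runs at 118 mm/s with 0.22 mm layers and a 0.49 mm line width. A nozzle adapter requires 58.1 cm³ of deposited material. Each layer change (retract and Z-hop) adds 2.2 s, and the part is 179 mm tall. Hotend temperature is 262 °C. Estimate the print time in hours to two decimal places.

1.77 hours

Bead cross-section = 0.22 × 0.49, so 0.1078 mm².
Path length: 58100 mm³ / 0.1078 mm² → 538961 mm.
Time extruding = 538961 / 118 = 4567.5 s.
Layer count = ceil(179 / 0.22) = 814.
Layer-change overhead = 814 × 2.2 = 1790.8 s.
Total = 4567.5 + 1790.8 = 6358.3 s = 1.77 hours.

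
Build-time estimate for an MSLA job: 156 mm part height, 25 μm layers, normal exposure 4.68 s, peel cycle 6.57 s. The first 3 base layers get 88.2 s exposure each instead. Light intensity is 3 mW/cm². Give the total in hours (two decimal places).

19.57 hours

Number of layers: 156 / 0.025 → 6240 (rounded up).
Bottom layers: 3 × (88.2 + 6.57) → 284.31 s.
Regular layers = 6237 × (4.68 + 6.57) = 70166.25 s.
Sum: 284.31 + 70166.25 = 70450.56 s → 19.57 hours.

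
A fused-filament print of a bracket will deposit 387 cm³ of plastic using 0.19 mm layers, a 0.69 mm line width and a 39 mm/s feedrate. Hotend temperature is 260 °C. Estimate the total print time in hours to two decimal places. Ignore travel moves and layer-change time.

Bead cross-section: 0.19 × 0.69 → 0.1311 mm².
Path length: 387000 mm³ / 0.1311 mm² → 2951945.1 mm.
Extrusion time = 2951945.1 / 39 = 75690.9 s.
Converting: 75690.9 s = 21.03 hours.

21.03 hours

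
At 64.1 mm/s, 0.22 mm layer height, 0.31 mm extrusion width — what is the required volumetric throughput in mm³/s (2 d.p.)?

4.37

Extrusion cross-section = 0.22 × 0.31, so 0.0682 mm².
Volumetric flow = 64.1 × 0.0682 = 4.37 mm³/s.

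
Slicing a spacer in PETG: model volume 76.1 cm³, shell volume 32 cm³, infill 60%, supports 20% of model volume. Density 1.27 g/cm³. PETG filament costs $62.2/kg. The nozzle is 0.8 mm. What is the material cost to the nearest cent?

$5.82

Interior volume: 76.1 − 32 → 44.1 cm³.
Infill deposited = 0.60 × 44.1, so 26.46 cm³.
Support: 0.20 × 76.1 → 15.22 cm³.
Deposited volume = 32 + 26.46 + 15.22 = 73.68 cm³.
Mass = 73.68 × 1.27 = 93.5736 g.
Cost = 93.5736 g / 1000 × $62.2/kg = $5.82.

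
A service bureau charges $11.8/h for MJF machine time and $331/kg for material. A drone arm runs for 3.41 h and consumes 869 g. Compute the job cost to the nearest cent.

Machine-time cost: 11.8 × 3.41 → $40.238.
Material cost: 331 × 869/1000 → $287.639.
Job cost: 40.238 + 287.639 = 327.877 ≈ $327.88.

$327.88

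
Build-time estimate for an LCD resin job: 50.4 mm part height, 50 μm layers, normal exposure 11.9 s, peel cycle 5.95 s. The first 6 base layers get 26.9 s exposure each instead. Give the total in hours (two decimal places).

Number of layers: 50.4 / 0.05 → 1008 (rounded up).
Base layers = 6 × (26.9 + 5.95), so 197.1 s.
Remaining layers: 1002 × (11.9 + 5.95) → 17885.7 s.
Sum: 197.1 + 17885.7 = 18082.8 s → 5.02 hours.

5.02 hours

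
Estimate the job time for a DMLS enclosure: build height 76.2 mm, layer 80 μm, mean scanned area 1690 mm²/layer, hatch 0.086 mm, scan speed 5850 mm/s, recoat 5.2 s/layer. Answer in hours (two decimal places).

Layers = ⌈76.2/0.08⌉ = 953.
Per-layer scan distance: 1690 / 0.086 → 19651.2 mm.
Scan time per layer: 19651.2 / 5850 → 3.3592 s.
Per-layer time = 3.3592 + 5.2, so 8.5592 s.
Total: 953 × 8.5592 s = 8156.9176 s → 2.27 hours.

2.27 hours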